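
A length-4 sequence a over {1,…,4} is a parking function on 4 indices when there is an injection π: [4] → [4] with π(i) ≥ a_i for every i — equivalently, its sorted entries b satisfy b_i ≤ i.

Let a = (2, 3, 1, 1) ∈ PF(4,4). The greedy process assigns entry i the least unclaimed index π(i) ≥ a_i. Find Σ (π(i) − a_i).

3

Σπ(i) = 1+…+4 = 10; Σa = 2+3+1+1 = 7; disp = 10−7 = 3.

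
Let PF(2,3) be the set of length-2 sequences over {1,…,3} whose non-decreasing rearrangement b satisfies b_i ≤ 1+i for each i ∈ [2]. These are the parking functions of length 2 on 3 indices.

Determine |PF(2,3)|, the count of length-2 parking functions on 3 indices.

|PF| = 2·4^1 = 2 · 4 = 8 [KW]
Check (2,3) → sorted (2,3): b_i ≤ 1+i ∀i, a PF.

8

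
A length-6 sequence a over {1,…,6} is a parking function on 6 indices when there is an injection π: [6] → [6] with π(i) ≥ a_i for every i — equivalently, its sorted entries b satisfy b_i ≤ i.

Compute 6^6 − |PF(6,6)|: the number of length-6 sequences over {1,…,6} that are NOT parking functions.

29849

Count = (7−6)·7^(6−1) = 1·16807 = 16807 (Konheim–Weiss)
Check (5,4,5,5,6,6) → sorted (4,5,5,5,6,6): b_1=4>1, not a PF.
6^6 − 16807 = 46656 − 16807 = 29849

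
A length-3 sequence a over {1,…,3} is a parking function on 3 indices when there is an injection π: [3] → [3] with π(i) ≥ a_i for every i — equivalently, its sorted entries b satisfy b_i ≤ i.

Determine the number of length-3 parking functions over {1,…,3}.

Count = (3+1−3)·(3+1)^{3−1} = 1·16 = 16
E.g. (2,2,1) → sorted (1,2,2): b_i ≤ i ∀i, a PF.

16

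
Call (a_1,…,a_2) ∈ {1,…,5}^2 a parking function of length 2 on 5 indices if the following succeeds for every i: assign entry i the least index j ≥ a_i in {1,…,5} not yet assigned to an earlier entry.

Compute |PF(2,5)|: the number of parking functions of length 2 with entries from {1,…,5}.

|PF(2,5)| = (5+1−2)·(5+1)^{2−1} = 4×6 = 24 (Pollak)
One tuple (2,4) → sorted (2,4): b_i ≤ 3+i ∀i, a PF.

24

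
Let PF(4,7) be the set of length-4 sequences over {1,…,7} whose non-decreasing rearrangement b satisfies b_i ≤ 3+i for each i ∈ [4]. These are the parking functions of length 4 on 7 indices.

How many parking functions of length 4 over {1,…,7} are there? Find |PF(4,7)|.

2048

Count = (7+1−4)·(7+1)^{4−1} = 4 · 512 = 2048 [KW]
Check (7,4,1,2) → sorted (1,2,4,7): b_i ≤ 3+i ∀i, a PF.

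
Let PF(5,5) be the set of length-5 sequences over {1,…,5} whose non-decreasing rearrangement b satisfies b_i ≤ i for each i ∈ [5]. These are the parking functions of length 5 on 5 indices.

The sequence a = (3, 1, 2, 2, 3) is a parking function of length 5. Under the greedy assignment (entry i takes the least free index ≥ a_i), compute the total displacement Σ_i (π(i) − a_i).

4

Σπ(i) = 1+…+5 = 15; Σa = 3+1+2+2+3 = 11; disp = 15−11 = 4.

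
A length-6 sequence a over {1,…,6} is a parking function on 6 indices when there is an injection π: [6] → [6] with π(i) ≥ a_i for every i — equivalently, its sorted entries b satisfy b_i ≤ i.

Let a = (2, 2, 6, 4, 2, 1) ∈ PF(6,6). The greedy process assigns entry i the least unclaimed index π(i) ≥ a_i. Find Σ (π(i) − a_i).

4

Σπ = 6·7/2 = 21 (π permutes [6]); Σa = 2+2+6+4+2+1 = 17; disp = 21−17 = 4.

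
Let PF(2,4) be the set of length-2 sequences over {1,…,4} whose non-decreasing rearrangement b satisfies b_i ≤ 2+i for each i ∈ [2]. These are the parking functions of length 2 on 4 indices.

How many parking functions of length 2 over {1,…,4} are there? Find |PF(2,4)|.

15

|PF| = (5−2)·5^(2−1) = 3·5 = 15
E.g. (1,2) → sorted (1,2): b_i ≤ 2+i ∀i, a PF.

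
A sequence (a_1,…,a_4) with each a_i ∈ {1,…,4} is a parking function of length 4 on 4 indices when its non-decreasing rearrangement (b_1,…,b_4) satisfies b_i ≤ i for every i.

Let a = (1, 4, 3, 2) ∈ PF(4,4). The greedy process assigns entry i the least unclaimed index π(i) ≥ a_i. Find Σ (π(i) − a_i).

Σπ(i) = 1+…+4 = 10; Σa = 1+4+3+2 = 10; disp = 10−10 = 0.

0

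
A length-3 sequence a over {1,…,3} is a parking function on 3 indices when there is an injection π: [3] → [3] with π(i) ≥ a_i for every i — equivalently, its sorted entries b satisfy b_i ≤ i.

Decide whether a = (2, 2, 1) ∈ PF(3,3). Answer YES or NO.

YES

Rearranged: b = (1, 2, 2).
  b_1=1 ≤ 1
  b_2=2 ≤ 2
  b_3=2 ≤ 3
All bounds hold ⇒ YES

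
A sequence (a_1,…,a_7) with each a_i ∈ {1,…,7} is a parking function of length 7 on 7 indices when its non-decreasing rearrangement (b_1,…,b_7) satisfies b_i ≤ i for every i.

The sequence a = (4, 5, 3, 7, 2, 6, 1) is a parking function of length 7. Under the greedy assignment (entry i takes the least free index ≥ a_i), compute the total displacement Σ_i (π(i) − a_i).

Σπ(i) = 1+…+7 = 28; Σa = 4+5+3+7+2+6+1 = 28; disp = 28−28 = 0.

0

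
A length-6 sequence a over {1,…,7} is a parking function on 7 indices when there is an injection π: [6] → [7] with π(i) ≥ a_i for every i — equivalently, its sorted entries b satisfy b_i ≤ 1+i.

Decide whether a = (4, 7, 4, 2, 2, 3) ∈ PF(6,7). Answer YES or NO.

YES

Order a: b = (2, 2, 3, 4, 4, 7).
  b_1=2 ≤ 2
  b_2=2 ≤ 3
  b_3=3 ≤ 4
  b_4=4 ≤ 5
  b_5=4 ≤ 6
  b_6=7 ≤ 7
All bounds hold ⇒ YES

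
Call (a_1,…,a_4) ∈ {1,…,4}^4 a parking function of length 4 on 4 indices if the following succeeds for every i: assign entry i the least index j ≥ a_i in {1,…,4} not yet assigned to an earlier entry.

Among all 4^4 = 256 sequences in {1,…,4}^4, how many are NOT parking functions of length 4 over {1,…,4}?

131

#PF = 1·5^3 = 1×125 = 125
E.g. (2,3,4,4) → sorted (2,3,4,4): b_1=2>1, not a PF.
So 256 − 125 = 131 fail.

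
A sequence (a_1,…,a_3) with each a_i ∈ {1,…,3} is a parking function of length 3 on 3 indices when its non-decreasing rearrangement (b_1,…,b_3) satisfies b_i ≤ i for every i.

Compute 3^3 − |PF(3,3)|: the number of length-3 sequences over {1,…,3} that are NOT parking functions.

#PF = (3−3+1)·(3+1)^(3−1) = 1·16 = 16 [KW]
Check (3,3,3) → sorted (3,3,3): b_1=3>1, not a PF.
So 27 − 16 = 11 fail.

11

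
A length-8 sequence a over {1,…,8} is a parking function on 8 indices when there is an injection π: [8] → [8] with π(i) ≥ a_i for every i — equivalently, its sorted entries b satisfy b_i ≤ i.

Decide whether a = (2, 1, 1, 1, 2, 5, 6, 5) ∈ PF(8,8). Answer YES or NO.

YES

Rearranged: b = (1, 1, 1, 2, 2, 5, 5, 6).
  b_1=1 ≤ 1
  b_2=1 ≤ 2
  b_3=1 ≤ 3
  b_4=2 ≤ 4
  b_5=2 ≤ 5
  b_6=5 ≤ 6
  b_7=5 ≤ 7
  b_8=6 ≤ 8
All bounds hold ⇒ YES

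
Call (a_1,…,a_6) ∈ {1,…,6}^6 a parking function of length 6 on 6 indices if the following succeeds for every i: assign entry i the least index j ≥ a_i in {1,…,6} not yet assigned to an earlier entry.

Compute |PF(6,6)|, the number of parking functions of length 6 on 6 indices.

#PF = (6−6+1)·(6+1)^(6−1) = 1 · 16807 = 16807
Example (5,2,1,4,2,4) → sorted (1,2,2,4,4,5): b_i ≤ i ∀i, a PF.

16807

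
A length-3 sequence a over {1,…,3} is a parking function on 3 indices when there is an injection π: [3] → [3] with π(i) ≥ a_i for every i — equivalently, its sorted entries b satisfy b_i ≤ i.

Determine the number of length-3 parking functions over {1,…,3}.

16

|PF(3,3)| = (3−3+1)·(3+1)^(3−1) = 1×16 = 16 (Konheim–Weiss)
One tuple (1,2,3) → sorted (1,2,3): b_i ≤ i ∀i, a PF.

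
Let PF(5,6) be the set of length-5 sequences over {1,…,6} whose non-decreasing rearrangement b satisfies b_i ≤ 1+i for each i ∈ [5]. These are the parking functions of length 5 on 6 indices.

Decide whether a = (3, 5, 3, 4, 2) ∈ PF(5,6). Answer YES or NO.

Sorted: b = (2, 3, 3, 4, 5).
  b_1=2 ≤ 2
  b_2=3 ≤ 3
  b_3=3 ≤ 4
  b_4=4 ≤ 5
  b_5=5 ≤ 6
All bounds hold ⇒ YES

YES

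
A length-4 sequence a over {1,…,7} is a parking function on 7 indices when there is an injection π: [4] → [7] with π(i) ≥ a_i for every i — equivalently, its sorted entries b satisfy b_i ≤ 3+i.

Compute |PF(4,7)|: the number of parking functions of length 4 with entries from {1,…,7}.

2048

Count = 4·8^3 = 4×512 = 2048
Example (3,2,3,5) → sorted (2,3,3,5): b_i ≤ 3+i ∀i, a PF.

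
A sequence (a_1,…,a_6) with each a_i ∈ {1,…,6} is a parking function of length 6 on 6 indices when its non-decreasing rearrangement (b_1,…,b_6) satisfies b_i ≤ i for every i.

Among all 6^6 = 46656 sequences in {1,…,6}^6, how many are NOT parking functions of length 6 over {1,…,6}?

29849

|PF| = (6−6+1)·(6+1)^(6−1) = 1·16807 = 16807 [KW]
Check (1,4,4,5,3,6) → sorted (1,3,4,4,5,6): b_2=3>2, not a PF.
Total 46656; non-PF = 46656−16807 = 29849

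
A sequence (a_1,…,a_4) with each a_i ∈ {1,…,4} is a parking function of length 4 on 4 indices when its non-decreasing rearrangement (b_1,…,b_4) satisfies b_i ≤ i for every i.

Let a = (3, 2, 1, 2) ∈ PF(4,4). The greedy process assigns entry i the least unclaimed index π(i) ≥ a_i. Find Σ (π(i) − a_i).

2

Σπ = 4·5/2 = 10 (π permutes [4]); Σa = 3+2+1+2 = 8; disp = 10−8 = 2.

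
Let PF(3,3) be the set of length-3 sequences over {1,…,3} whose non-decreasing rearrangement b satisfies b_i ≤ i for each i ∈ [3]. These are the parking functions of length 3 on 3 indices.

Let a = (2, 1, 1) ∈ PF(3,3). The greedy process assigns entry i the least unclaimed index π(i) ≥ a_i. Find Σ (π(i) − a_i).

Σπ = 6 ({1..3} each once); Σa = 2+1+1 = 4; disp = 6−4 = 2.

2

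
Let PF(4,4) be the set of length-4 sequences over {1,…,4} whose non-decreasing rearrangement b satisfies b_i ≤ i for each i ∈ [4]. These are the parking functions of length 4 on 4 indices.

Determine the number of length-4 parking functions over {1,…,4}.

125

Count = (5−4)·5^(4−1) = 1×125 = 125 (Pollak)
Example (2,1,3,2) → sorted (1,2,2,3): b_i ≤ i ∀i, a PF.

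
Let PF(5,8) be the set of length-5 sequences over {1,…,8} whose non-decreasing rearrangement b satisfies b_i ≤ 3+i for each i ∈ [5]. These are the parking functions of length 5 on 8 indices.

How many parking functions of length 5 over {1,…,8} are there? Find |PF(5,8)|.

Count = (8+1−5)·(8+1)^{5−1} = 4×6561 = 26244 (Pollak)
One tuple (1,5,5,2,3) → sorted (1,2,3,5,5): b_i ≤ 3+i ∀i, a PF.

26244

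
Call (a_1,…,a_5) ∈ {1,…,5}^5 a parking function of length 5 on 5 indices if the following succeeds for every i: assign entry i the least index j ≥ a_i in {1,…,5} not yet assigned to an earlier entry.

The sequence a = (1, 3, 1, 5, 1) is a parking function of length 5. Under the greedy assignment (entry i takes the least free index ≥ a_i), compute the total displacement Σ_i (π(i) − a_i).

4

Σπ(i) = 1+…+5 = 15; Σa = 1+3+1+5+1 = 11; disp = 15−11 = 4.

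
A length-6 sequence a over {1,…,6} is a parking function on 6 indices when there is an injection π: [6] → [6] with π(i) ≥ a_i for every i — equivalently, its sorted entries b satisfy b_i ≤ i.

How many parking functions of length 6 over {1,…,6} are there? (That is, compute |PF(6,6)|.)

Count = (6+1−6)·(6+1)^{6−1} = 1·16807 = 16807
Example (1,3,4,2,3,2) → sorted (1,2,2,3,3,4): b_i ≤ i ∀i, a PF.

16807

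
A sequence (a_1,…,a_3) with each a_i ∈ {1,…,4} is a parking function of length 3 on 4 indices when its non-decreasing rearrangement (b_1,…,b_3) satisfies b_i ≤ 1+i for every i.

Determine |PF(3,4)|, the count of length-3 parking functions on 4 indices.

#PF = (5−3)·5^(3−1) = 2·25 = 50 (Konheim–Weiss)
Example (4,1,2) → sorted (1,2,4): b_i ≤ 1+i ∀i, a PF.

50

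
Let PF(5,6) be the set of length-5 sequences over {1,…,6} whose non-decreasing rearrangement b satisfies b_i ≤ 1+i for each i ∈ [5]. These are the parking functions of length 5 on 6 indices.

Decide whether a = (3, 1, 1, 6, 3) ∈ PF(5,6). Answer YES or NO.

YES

Sorted: b = (1, 1, 3, 3, 6).
  b_1=1 ≤ 2
  b_2=1 ≤ 3
  b_3=3 ≤ 4
  b_4=3 ≤ 5
  b_5=6 ≤ 6
All bounds hold ⇒ YES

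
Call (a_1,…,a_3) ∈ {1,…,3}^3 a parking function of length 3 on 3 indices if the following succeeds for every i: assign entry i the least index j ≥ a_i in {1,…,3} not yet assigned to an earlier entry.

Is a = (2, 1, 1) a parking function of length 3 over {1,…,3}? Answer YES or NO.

YES

Rearranged: b = (1, 1, 2).
  b_1=1 ≤ 1
  b_2=1 ≤ 2
  b_3=2 ≤ 3
All bounds hold ⇒ YES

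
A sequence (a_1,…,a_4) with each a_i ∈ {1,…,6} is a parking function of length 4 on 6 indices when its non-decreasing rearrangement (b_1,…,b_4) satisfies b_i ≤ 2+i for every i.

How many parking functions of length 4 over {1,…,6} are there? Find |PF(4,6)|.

1029

|PF| = (7−4)·7^(4−1) = 3 · 343 = 1029 (Konheim–Weiss)
Check (2,1,3,4) → sorted (1,2,3,4): b_i ≤ 2+i ∀i, a PF.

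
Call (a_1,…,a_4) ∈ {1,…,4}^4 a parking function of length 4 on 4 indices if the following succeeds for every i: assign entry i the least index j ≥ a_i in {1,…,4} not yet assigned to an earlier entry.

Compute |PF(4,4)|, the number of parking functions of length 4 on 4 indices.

125

Count = (5−4)·5^(4−1) = 1×125 = 125 (Pollak)
One tuple (1,4,2,1) → sorted (1,1,2,4): b_i ≤ i ∀i, a PF.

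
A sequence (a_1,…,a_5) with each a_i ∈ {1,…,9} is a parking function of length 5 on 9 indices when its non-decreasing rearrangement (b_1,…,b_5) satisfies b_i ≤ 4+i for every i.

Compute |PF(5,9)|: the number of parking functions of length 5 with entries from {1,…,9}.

50000

|PF(5,9)| = (9+1−5)·(9+1)^{5−1} = 5×10000 = 50000
E.g. (6,9,6,8,1) → sorted (1,6,6,8,9): b_i ≤ 4+i ∀i, a PF.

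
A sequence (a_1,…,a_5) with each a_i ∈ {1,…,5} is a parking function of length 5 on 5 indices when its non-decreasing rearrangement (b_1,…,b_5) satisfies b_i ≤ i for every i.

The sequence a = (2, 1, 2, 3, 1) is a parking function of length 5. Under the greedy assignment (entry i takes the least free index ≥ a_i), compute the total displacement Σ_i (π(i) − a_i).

Σπ = 15 ({1..5} each once); Σa = 2+1+2+3+1 = 9; disp = 15−9 = 6.

6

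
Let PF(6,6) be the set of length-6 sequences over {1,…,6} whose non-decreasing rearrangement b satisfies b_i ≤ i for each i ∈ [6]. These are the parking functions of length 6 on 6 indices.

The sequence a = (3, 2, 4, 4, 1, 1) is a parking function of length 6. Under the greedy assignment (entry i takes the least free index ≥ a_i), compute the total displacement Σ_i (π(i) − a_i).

6

Σπ(i) = 1+…+6 = 21; Σa = 3+2+4+4+1+1 = 15; disp = 21−15 = 6.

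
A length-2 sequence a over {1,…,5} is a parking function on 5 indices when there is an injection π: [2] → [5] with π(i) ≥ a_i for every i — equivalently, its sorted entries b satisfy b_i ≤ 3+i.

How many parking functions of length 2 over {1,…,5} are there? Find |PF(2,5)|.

24

|PF| = (6−2)·6^(2−1) = 4 · 6 = 24 [KW]
One tuple (4,4) → sorted (4,4): b_i ≤ 3+i ∀i, a PF.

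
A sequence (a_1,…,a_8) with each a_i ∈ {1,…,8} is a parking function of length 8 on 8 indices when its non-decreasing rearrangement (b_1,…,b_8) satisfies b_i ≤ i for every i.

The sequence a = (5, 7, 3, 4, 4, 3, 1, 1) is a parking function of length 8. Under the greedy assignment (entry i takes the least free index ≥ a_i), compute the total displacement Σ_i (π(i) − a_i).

8

Σπ = 8·9/2 = 36 (π permutes [8]); Σa = 5+7+3+4+4+3+1+1 = 28; disp = 36−28 = 8.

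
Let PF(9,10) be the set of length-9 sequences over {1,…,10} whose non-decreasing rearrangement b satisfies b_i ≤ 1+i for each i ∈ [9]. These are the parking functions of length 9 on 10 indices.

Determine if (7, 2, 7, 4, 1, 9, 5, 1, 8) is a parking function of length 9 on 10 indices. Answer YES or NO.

YES

Rearranged: b = (1, 1, 2, 4, 5, 7, 7, 8, 9).
  b_1=1 ≤ 2
  b_2=1 ≤ 3
  b_3=2 ≤ 4
  b_4=4 ≤ 5
  b_5=5 ≤ 6
  b_6=7 ≤ 7
  b_7=7 ≤ 8
  b_8=8 ≤ 9
  b_9=9 ≤ 10
All bounds hold ⇒ YES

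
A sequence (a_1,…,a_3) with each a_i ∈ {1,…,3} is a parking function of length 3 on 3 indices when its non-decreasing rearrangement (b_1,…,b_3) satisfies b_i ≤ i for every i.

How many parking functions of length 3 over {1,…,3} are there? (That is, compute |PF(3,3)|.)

16

Count = (3−3+1)·(3+1)^(3−1) = 1×16 = 16 (Konheim–Weiss)
Example (3,1,2) → sorted (1,2,3): b_i ≤ i ∀i, a PF.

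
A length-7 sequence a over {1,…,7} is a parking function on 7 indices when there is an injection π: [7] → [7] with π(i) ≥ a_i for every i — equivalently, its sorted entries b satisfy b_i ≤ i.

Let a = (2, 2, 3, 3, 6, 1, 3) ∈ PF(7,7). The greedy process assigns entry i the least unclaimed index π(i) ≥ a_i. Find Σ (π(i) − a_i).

8

Σπ(i) = 1+…+7 = 28; Σa = 2+2+3+3+6+1+3 = 20; disp = 28−20 = 8.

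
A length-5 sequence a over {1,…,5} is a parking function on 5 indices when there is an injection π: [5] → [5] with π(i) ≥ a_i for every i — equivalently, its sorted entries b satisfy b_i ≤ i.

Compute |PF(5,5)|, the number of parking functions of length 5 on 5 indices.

Count = (6−5)·6^(5−1) = 1×1296 = 1296
Check (5,2,1,3,1) → sorted (1,1,2,3,5): b_i ≤ i ∀i, a PF.

1296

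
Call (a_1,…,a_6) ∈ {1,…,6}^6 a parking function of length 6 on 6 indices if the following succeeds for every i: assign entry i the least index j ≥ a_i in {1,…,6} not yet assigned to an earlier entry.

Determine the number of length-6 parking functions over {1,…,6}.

16807

|PF| = 1·7^5 = 1·16807 = 16807 (Pollak)
Example (1,2,2,2,6,5) → sorted (1,2,2,2,5,6): b_i ≤ i ∀i, a PF.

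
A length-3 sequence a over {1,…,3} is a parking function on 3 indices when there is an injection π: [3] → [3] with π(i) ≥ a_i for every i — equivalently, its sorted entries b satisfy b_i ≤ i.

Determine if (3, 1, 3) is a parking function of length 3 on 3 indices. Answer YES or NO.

NO

Order a: b = (1, 3, 3).
  b_1=1 ≤ 1
  b_2=3 > 2
  fails at i=2 ⇒ NO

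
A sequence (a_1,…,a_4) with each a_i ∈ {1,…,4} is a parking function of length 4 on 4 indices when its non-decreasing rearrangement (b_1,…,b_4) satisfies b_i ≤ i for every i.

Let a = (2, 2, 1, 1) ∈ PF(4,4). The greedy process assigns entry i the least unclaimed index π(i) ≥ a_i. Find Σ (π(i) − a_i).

4

Σπ = 4·5/2 = 10 (π permutes [4]); Σa = 2+2+1+1 = 6; disp = 10−6 = 4.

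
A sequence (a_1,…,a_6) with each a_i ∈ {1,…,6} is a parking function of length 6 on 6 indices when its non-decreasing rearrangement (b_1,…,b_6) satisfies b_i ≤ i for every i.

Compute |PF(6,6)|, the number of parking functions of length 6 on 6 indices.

16807

|PF(6,6)| = (7−6)·7^(6−1) = 1×16807 = 16807 [KW]
E.g. (5,4,5,2,1,3) → sorted (1,2,3,4,5,5): b_i ≤ i ∀i, a PF.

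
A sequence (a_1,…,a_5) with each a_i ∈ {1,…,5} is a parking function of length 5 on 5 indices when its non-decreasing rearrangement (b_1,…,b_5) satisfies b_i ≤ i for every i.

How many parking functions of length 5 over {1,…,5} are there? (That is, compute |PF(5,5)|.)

1296

|PF(5,5)| = 1·6^4 = 1 · 1296 = 1296 (Pollak)
One tuple (3,1,2,2,2) → sorted (1,2,2,2,3): b_i ≤ i ∀i, a PF.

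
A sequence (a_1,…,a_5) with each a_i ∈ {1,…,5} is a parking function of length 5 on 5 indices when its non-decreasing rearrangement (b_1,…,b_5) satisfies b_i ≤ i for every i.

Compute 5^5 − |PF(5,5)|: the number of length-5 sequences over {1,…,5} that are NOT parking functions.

#PF = 1·6^4 = 1·1296 = 1296
One tuple (2,5,3,3,5) → sorted (2,3,3,5,5): b_1=2>1, not a PF.
Total 3125; non-PF = 3125−1296 = 1829

1829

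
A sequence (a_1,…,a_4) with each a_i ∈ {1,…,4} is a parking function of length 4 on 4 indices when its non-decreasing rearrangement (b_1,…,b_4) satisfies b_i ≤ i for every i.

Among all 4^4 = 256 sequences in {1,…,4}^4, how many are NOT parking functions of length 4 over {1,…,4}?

131

#PF = (5−4)·5^(4−1) = 1 · 125 = 125 (Konheim–Weiss)
Check (2,3,2,3) → sorted (2,2,3,3): b_1=2>1, not a PF.
4^4 − 125 = 256 − 125 = 131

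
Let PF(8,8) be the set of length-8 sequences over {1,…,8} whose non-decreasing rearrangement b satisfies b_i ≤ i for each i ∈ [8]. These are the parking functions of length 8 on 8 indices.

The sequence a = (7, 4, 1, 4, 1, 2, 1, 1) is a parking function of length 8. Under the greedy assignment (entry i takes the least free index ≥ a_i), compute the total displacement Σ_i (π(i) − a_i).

Σπ = 8·9/2 = 36 (π permutes [8]); Σa = 7+4+1+4+1+2+1+1 = 21; disp = 36−21 = 15.

15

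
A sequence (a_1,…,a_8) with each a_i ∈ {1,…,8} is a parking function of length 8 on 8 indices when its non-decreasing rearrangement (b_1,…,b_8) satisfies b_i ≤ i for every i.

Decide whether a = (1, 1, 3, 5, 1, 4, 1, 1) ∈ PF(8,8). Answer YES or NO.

Sorted: b = (1, 1, 1, 1, 1, 3, 4, 5).
  b_1=1 ≤ 1
  b_2=1 ≤ 2
  b_3=1 ≤ 3
  b_4=1 ≤ 4
  b_5=1 ≤ 5
  b_6=3 ≤ 6
  b_7=4 ≤ 7
  b_8=5 ≤ 8
All bounds hold ⇒ YES

YES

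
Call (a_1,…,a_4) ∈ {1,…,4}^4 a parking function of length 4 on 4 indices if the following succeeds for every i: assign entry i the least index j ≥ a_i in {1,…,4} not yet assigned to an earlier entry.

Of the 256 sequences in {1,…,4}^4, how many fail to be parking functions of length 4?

131

Count = (4−4+1)·(4+1)^(4−1) = 1 · 125 = 125 (Pollak)
Check (4,4,1,4) → sorted (1,4,4,4): b_2=4>2, not a PF.
Total 256; non-PF = 256−125 = 131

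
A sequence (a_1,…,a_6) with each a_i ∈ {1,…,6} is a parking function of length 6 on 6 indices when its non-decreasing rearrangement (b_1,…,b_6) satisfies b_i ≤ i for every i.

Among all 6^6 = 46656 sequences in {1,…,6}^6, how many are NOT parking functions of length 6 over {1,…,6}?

29849

|PF| = (6+1−6)·(6+1)^{6−1} = 1 · 16807 = 16807 (Pollak)
One tuple (4,6,3,6,6,4) → sorted (3,4,4,6,6,6): b_1=3>1, not a PF.
Total 46656; non-PF = 46656−16807 = 29849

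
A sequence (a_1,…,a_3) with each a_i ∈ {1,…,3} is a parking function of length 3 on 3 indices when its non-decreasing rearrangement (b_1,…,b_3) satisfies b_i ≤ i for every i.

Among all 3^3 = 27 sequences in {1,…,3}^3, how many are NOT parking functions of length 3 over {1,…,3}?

11

|PF(3,3)| = (3+1−3)·(3+1)^{3−1} = 1 · 16 = 16 [KW]
Check (2,2,3) → sorted (2,2,3): b_1=2>1, not a PF.
So 27 − 16 = 11 fail.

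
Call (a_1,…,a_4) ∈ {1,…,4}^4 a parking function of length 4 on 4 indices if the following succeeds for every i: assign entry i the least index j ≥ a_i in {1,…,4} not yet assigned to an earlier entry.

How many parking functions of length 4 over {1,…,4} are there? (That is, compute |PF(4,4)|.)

125

#PF = (5−4)·5^(4−1) = 1 · 125 = 125 (Pollak)
Example (1,1,3,3) → sorted (1,1,3,3): b_i ≤ i ∀i, a PF.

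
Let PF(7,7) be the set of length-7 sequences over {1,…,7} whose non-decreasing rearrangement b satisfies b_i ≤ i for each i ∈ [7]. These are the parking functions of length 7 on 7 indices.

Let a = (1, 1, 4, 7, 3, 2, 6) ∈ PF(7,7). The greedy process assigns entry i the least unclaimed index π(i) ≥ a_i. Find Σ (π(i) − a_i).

4

Σπ = 7·8/2 = 28 (π permutes [7]); Σa = 1+1+4+7+3+2+6 = 24; disp = 28−24 = 4.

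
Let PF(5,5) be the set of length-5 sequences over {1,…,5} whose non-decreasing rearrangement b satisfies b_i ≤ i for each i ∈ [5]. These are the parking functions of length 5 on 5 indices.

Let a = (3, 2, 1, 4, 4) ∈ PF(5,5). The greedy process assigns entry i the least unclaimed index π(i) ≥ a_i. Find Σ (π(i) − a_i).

1

Σπ = 15 ({1..5} each once); Σa = 3+2+1+4+4 = 14; disp = 15−14 = 1.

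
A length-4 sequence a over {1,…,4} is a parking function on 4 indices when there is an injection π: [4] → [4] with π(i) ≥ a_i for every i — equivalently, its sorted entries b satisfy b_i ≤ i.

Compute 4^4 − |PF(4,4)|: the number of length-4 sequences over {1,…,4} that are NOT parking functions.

131

|PF| = 1·5^3 = 1 · 125 = 125 (Pollak)
E.g. (4,3,3,2) → sorted (2,3,3,4): b_1=2>1, not a PF.
Total 256; non-PF = 256−125 = 131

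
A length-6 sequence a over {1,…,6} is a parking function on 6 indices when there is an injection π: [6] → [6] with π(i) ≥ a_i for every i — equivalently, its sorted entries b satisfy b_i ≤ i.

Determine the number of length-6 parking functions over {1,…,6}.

|PF(6,6)| = (7−6)·7^(6−1) = 1 · 16807 = 16807 (Konheim–Weiss)
Check (2,3,1,2,4,3) → sorted (1,2,2,3,3,4): b_i ≤ i ∀i, a PF.

16807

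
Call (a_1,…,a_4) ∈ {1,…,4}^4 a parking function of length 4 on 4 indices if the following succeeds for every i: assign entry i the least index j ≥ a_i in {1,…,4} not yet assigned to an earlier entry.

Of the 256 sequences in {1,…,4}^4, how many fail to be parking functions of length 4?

Count = (4+1−4)·(4+1)^{4−1} = 1·125 = 125 (Pollak)
One tuple (4,3,3,2) → sorted (2,3,3,4): b_1=2>1, not a PF.
4^4 − 125 = 256 − 125 = 131

131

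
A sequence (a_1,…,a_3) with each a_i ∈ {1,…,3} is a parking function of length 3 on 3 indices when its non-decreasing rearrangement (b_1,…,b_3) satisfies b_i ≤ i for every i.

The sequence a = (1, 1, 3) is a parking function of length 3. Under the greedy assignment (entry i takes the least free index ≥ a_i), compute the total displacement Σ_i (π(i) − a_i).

Σπ = 6 ({1..3} each once); Σa = 1+1+3 = 5; disp = 6−5 = 1.

1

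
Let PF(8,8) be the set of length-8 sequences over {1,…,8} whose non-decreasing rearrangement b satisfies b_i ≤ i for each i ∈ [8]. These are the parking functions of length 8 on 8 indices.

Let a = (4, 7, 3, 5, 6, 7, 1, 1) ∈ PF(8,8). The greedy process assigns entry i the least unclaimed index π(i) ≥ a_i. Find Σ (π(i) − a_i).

2

Σπ(i) = 1+…+8 = 36; Σa = 4+7+3+5+6+7+1+1 = 34; disp = 36−34 = 2.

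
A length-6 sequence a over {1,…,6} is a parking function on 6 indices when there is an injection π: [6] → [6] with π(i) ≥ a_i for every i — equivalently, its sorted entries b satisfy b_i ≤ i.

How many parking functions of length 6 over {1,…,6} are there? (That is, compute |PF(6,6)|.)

Count = 1·7^5 = 1 · 16807 = 16807
Check (1,3,1,1,5,6) → sorted (1,1,1,3,5,6): b_i ≤ i ∀i, a PF.

16807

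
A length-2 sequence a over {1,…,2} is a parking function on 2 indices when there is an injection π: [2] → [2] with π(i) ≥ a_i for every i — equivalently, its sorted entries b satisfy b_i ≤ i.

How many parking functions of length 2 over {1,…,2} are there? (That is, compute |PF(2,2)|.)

Count = (3−2)·3^(2−1) = 1×3 = 3 [KW]
One tuple (1,1) → sorted (1,1): b_i ≤ i ∀i, a PF.

3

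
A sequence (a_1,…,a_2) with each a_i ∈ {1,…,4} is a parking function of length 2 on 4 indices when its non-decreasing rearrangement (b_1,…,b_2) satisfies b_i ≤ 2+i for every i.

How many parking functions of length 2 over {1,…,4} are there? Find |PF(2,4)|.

|PF| = (5−2)·5^(2−1) = 3×5 = 15 (Pollak)
One tuple (1,3) → sorted (1,3): b_i ≤ 2+i ∀i, a PF.

15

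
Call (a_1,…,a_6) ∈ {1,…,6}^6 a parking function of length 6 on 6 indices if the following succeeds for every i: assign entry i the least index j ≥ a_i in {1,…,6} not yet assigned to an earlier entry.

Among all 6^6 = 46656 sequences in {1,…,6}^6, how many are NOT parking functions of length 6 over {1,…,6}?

29849

#PF = (6−6+1)·(6+1)^(6−1) = 1 · 16807 = 16807 [KW]
One tuple (6,3,2,2,3,6) → sorted (2,2,3,3,6,6): b_1=2>1, not a PF.
Total 46656; non-PF = 46656−16807 = 29849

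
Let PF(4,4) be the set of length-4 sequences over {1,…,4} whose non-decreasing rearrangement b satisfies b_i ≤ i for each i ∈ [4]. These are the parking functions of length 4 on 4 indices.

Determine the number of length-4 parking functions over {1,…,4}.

125

#PF = (4+1−4)·(4+1)^{4−1} = 1×125 = 125 (Konheim–Weiss)
One tuple (2,3,3,1) → sorted (1,2,3,3): b_i ≤ i ∀i, a PF.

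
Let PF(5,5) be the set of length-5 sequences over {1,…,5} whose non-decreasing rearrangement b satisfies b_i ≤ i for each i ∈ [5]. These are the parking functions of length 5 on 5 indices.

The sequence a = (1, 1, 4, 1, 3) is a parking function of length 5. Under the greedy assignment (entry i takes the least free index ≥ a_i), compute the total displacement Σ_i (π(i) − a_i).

5

Σπ = 5·6/2 = 15 (π permutes [5]); Σa = 1+1+4+1+3 = 10; disp = 15−10 = 5.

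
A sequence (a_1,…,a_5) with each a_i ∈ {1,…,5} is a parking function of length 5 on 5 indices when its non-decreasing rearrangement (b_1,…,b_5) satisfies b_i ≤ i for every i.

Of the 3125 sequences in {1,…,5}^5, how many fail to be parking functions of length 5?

#PF = (5−5+1)·(5+1)^(5−1) = 1·1296 = 1296
Check (3,3,3,4,4) → sorted (3,3,3,4,4): b_1=3>1, not a PF.
So 3125 − 1296 = 1829 fail.

1829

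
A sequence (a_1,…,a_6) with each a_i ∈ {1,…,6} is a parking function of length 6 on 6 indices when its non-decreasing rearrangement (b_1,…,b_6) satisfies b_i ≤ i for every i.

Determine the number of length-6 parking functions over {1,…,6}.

16807

|PF| = (6+1−6)·(6+1)^{6−1} = 1·16807 = 16807 (Pollak)
One tuple (1,2,4,3,2,2) → sorted (1,2,2,2,3,4): b_i ≤ i ∀i, a PF.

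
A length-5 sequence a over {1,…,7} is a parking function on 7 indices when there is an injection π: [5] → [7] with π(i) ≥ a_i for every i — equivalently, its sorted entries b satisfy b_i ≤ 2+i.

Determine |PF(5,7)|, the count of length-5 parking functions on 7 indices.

|PF(5,7)| = (7+1−5)·(7+1)^{5−1} = 3·4096 = 12288 [KW]
One tuple (3,1,7,2,4) → sorted (1,2,3,4,7): b_i ≤ 2+i ∀i, a PF.

12288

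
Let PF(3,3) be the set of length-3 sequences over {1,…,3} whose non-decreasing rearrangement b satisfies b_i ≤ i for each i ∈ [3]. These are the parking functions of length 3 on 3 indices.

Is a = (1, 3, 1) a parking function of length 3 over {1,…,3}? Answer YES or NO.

YES

Rearranged: b = (1, 1, 3).
  b_1=1 ≤ 1
  b_2=1 ≤ 2
  b_3=3 ≤ 3
All bounds hold ⇒ YES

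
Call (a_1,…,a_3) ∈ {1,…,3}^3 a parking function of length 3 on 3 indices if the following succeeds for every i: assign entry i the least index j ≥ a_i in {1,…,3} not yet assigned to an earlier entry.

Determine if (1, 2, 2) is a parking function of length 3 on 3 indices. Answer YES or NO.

YES

Order a: b = (1, 2, 2).
  b_1=1 ≤ 1
  b_2=2 ≤ 2
  b_3=2 ≤ 3
All bounds hold ⇒ YES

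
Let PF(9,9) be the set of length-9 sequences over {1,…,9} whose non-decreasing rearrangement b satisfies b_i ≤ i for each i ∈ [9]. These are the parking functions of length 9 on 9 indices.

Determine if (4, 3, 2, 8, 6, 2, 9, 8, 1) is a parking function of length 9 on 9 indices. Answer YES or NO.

NO

Rearranged: b = (1, 2, 2, 3, 4, 6, 8, 8, 9).
  b_1=1 ≤ 1
  b_2=2 ≤ 2
  b_3=2 ≤ 3
  b_4=3 ≤ 4
  b_5=4 ≤ 5
  b_6=6 ≤ 6
  b_7=8 > 7
  fails at i=7 ⇒ NO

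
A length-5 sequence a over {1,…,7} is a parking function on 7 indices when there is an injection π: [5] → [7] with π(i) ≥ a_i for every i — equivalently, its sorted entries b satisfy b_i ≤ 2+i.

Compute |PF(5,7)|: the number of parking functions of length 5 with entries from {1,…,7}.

12288

|PF| = (8−5)·8^(5−1) = 3×4096 = 12288
E.g. (3,2,5,1,4) → sorted (1,2,3,4,5): b_i ≤ 2+i ∀i, a PF.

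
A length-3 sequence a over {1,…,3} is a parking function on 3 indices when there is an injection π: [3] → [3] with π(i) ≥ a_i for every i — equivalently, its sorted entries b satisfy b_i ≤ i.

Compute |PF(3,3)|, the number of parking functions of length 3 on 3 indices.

#PF = (3−3+1)·(3+1)^(3−1) = 1×16 = 16 (Konheim–Weiss)
E.g. (3,1,2) → sorted (1,2,3): b_i ≤ i ∀i, a PF.

16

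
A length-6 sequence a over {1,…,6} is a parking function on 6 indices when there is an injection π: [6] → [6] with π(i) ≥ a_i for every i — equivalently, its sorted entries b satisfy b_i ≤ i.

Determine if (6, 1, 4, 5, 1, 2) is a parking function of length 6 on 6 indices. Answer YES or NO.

Rearranged: b = (1, 1, 2, 4, 5, 6).
  b_1=1 ≤ 1
  b_2=1 ≤ 2
  b_3=2 ≤ 3
  b_4=4 ≤ 4
  b_5=5 ≤ 5
  b_6=6 ≤ 6
All bounds hold ⇒ YES

YES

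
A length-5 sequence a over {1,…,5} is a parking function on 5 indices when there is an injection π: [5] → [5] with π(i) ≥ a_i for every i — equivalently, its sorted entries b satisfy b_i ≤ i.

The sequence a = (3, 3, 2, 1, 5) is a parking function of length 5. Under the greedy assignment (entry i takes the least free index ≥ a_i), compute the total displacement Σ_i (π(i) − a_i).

1

Σπ = 15 ({1..5} each once); Σa = 3+3+2+1+5 = 14; disp = 15−14 = 1.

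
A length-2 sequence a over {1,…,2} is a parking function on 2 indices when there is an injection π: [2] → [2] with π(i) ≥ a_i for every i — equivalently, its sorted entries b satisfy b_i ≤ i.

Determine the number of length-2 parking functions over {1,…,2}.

3

|PF| = (3−2)·3^(2−1) = 1·3 = 3 (Pollak)
Check (1,2) → sorted (1,2): b_i ≤ i ∀i, a PF.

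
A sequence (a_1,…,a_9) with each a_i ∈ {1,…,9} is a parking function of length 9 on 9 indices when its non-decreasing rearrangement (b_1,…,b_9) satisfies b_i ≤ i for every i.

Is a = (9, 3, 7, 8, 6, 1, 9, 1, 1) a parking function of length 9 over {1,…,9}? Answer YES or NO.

NO

Sorted: b = (1, 1, 1, 3, 6, 7, 8, 9, 9).
  b_1=1 ≤ 1
  b_2=1 ≤ 2
  b_3=1 ≤ 3
  b_4=3 ≤ 4
  b_5=6 > 5
  fails at i=5 ⇒ NO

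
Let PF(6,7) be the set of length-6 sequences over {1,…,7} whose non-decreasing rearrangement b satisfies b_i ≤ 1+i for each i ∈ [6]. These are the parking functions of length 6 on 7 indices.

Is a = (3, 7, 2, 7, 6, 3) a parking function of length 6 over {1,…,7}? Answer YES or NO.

NO

Rearranged: b = (2, 3, 3, 6, 7, 7).
  b_1=2 ≤ 2
  b_2=3 ≤ 3
  b_3=3 ≤ 4
  b_4=6 > 5
  fails at i=4 ⇒ NO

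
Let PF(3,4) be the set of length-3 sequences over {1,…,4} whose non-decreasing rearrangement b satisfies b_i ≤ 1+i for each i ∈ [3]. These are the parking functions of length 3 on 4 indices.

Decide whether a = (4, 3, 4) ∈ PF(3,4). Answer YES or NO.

Sorted: b = (3, 4, 4).
  b_1=3 > 2
  fails at i=1 ⇒ NO

NO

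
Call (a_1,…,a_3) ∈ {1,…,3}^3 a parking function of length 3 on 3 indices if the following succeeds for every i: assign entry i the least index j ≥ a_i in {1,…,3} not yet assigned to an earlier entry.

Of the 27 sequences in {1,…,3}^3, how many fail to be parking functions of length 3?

|PF(3,3)| = (4−3)·4^(3−1) = 1·16 = 16 (Konheim–Weiss)
E.g. (3,3,3) → sorted (3,3,3): b_1=3>1, not a PF.
3^3 − 16 = 27 − 16 = 11

11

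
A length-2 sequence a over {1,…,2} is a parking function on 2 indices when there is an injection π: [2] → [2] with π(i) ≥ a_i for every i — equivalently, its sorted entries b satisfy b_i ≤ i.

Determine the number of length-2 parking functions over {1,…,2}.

3

Count = (2−2+1)·(2+1)^(2−1) = 1×3 = 3
E.g. (2,1) → sorted (1,2): b_i ≤ i ∀i, a PF.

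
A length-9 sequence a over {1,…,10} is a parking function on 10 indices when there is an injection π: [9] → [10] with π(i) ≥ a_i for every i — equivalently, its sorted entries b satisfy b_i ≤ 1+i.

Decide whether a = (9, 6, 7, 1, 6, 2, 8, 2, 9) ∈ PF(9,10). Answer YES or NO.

Rearranged: b = (1, 2, 2, 6, 6, 7, 8, 9, 9).
  b_1=1 ≤ 2
  b_2=2 ≤ 3
  b_3=2 ≤ 4
  b_4=6 > 5
  fails at i=4 ⇒ NO

NO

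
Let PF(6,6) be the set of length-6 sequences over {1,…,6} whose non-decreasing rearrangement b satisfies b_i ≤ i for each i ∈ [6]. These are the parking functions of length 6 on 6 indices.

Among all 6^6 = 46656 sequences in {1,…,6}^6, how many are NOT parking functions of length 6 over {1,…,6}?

Count = (6+1−6)·(6+1)^{6−1} = 1·16807 = 16807 [KW]
Example (6,6,1,2,1,2) → sorted (1,1,2,2,6,6): b_5=6>5, not a PF.
Total 46656; non-PF = 46656−16807 = 29849

29849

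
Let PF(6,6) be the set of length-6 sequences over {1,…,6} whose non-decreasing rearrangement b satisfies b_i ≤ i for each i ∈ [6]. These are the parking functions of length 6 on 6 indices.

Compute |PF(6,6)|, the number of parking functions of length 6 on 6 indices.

|PF| = (7−6)·7^(6−1) = 1·16807 = 16807 [KW]
Check (5,1,5,1,4,2) → sorted (1,1,2,4,5,5): b_i ≤ i ∀i, a PF.

16807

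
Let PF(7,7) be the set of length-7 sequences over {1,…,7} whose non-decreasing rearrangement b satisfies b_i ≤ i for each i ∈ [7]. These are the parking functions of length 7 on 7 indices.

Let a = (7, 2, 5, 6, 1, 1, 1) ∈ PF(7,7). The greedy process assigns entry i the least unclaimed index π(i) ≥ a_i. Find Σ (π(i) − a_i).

Σπ = 28 ({1..7} each once); Σa = 7+2+5+6+1+1+1 = 23; disp = 28−23 = 5.

5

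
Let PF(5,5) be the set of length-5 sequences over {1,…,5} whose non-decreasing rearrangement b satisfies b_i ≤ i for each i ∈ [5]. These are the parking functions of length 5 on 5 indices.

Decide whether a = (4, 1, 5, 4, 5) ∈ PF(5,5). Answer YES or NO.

Sorted: b = (1, 4, 4, 5, 5).
  b_1=1 ≤ 1
  b_2=4 > 2
  fails at i=2 ⇒ NO

NO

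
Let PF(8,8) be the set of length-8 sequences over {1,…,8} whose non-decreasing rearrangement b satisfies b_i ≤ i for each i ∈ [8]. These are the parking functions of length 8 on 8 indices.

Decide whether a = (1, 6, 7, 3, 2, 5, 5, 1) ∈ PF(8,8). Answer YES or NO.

YES

Sorted: b = (1, 1, 2, 3, 5, 5, 6, 7).
  b_1=1 ≤ 1
  b_2=1 ≤ 2
  b_3=2 ≤ 3
  b_4=3 ≤ 4
  b_5=5 ≤ 5
  b_6=5 ≤ 6
  b_7=6 ≤ 7
  b_8=7 ≤ 8
All bounds hold ⇒ YES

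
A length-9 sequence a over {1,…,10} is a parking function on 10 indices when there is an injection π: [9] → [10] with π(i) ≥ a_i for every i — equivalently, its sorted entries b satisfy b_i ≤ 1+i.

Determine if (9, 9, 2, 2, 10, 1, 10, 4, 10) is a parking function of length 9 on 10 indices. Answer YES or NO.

NO

Sorted: b = (1, 2, 2, 4, 9, 9, 10, 10, 10).
  b_1=1 ≤ 2
  b_2=2 ≤ 3
  b_3=2 ≤ 4
  b_4=4 ≤ 5
  b_5=9 > 6
  fails at i=5 ⇒ NO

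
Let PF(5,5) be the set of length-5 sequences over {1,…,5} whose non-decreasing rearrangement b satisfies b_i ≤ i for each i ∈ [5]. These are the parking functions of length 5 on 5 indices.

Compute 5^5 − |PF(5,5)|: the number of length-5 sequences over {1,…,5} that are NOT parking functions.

1829

Count = 1·6^4 = 1 · 1296 = 1296
Check (4,4,4,4,5) → sorted (4,4,4,4,5): b_1=4>1, not a PF.
Total 3125; non-PF = 3125−1296 = 1829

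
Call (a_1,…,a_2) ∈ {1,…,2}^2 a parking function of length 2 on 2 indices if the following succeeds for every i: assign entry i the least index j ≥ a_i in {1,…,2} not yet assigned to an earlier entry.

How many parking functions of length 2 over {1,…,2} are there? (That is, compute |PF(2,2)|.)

#PF = (3−2)·3^(2−1) = 1 · 3 = 3 (Konheim–Weiss)
Check (1,2) → sorted (1,2): b_i ≤ i ∀i, a PF.

3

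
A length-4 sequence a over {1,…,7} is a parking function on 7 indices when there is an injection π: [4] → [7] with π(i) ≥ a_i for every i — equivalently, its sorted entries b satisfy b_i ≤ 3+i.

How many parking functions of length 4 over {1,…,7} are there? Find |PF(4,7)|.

2048

|PF(4,7)| = 4·8^3 = 4·512 = 2048 [KW]
Check (3,6,4,7) → sorted (3,4,6,7): b_i ≤ 3+i ∀i, a PF.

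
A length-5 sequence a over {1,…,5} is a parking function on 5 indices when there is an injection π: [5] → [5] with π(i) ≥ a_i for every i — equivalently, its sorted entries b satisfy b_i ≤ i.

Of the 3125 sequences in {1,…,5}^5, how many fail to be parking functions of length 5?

|PF| = 1·6^4 = 1 · 1296 = 1296 [KW]
One tuple (3,2,5,5,4) → sorted (2,3,4,5,5): b_1=2>1, not a PF.
5^5 − 1296 = 3125 − 1296 = 1829

1829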